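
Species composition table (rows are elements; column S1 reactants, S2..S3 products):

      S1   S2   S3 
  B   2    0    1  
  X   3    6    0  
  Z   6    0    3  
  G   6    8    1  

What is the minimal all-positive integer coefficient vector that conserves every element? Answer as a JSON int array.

B: 2·2 = 4 | 1·0+4·1 = 4
X: 2·3 = 6 | 1·6+4·0 = 6
Z: 2·6 = 12 | 1·0+4·3 = 12
G: 2·6 = 12 | 1·8+4·1 = 12
gcd(2,1,4) = 1

Coefficients: [2, 1, 4]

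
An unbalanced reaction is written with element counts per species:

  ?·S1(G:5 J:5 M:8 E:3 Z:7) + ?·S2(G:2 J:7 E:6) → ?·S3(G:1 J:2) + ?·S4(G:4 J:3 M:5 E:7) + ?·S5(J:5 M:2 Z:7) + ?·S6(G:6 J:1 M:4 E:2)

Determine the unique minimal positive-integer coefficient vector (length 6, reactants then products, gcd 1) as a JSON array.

Coefficients: [4, 3, 4, 4, 4, 1]

G: 4·5+3·2 = 26 | 4·1+4·4+4·0+1·6 = 26
J: 4·5+3·7 = 41 | 4·2+4·3+4·5+1·1 = 41
M: 4·8+3·0 = 32 | 4·0+4·5+4·2+1·4 = 32
E: 4·3+3·6 = 30 | 4·0+4·7+4·0+1·2 = 30
Z: 4·7+3·0 = 28 | 4·0+4·0+4·7+1·0 = 28
gcd(4,3,4,4,4,1) = 1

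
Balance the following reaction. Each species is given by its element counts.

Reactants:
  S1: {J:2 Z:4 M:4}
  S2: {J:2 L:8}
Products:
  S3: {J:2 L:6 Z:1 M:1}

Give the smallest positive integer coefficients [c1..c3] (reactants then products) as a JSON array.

Coefficients: [1, 3, 4]

J: 1·2+3·2 = 8 | 4·2 = 8
L: 1·0+3·8 = 24 | 4·6 = 24
Z: 1·4+3·0 = 4 | 4·1 = 4
M: 1·4+3·0 = 4 | 4·1 = 4
gcd(1,3,4) = 1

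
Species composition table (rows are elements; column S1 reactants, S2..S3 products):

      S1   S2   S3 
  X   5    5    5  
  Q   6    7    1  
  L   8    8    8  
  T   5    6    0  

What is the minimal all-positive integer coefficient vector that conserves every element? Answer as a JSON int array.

X: 6·5 = 30 | 5·5+1·5 = 30
Q: 6·6 = 36 | 5·7+1·1 = 36
L: 6·8 = 48 | 5·8+1·8 = 48
T: 6·5 = 30 | 5·6+1·0 = 30
gcd(6,5,1) = 1

Coefficients: [6, 5, 1]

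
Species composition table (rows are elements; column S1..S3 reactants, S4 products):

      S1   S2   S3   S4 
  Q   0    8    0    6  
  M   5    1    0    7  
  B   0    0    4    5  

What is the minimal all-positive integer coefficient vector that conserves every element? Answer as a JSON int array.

Coefficients: [5, 3, 5, 4]

Q: 5·0+3·8+5·0 = 24 | 4·6 = 24
M: 5·5+3·1+5·0 = 28 | 4·7 = 28
B: 5·0+3·0+5·4 = 20 | 4·5 = 20
gcd(5,3,5,4) = 1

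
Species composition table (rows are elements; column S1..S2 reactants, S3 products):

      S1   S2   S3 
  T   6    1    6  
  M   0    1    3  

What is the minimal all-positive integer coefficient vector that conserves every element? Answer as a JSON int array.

Coefficients: [1, 6, 2]

T: 1·6+6·1 = 12 | 2·6 = 12
M: 1·0+6·1 = 6 | 2·3 = 6
gcd(1,6,2) = 1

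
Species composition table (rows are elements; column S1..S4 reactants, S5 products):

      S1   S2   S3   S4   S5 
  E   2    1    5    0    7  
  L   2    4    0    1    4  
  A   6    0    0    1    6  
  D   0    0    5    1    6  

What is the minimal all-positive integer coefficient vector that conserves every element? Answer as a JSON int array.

E: 5·2+2·1+6·5+6·0 = 42 | 6·7 = 42
L: 5·2+2·4+6·0+6·1 = 24 | 6·4 = 24
A: 5·6+2·0+6·0+6·1 = 36 | 6·6 = 36
D: 5·0+2·0+6·5+6·1 = 36 | 6·6 = 36
gcd(5,2,6,6,6) = 1

Coefficients: [5, 2, 6, 6, 6]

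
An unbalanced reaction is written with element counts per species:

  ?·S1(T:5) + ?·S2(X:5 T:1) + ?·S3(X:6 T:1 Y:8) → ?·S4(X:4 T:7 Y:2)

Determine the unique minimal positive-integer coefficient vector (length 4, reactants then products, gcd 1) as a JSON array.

X: 5·0+2·5+1·6 = 16 | 4·4 = 16
T: 5·5+2·1+1·1 = 28 | 4·7 = 28
Y: 5·0+2·0+1·8 = 8 | 4·2 = 8
gcd(5,2,1,4) = 1

Coefficients: [5, 2, 1, 4]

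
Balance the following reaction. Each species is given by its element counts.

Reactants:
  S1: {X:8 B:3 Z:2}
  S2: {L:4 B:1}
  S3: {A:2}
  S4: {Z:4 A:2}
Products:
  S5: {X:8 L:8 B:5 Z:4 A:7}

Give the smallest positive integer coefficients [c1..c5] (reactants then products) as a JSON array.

Coefficients: [2, 4, 6, 1, 2]

X: 2·8+4·0+6·0+1·0 = 16 | 2·8 = 16
L: 2·0+4·4+6·0+1·0 = 16 | 2·8 = 16
B: 2·3+4·1+6·0+1·0 = 10 | 2·5 = 10
Z: 2·2+4·0+6·0+1·4 = 8 | 2·4 = 8
A: 2·0+4·0+6·2+1·2 = 14 | 2·7 = 14
gcd(2,4,6,1,2) = 1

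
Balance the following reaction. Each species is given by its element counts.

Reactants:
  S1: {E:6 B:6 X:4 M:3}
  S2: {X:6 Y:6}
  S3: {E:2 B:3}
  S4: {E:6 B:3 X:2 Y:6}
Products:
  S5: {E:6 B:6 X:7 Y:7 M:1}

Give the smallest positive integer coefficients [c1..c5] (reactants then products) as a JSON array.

E: 2·6+5·0+6·2+2·6 = 36 | 6·6 = 36
B: 2·6+5·0+6·3+2·3 = 36 | 6·6 = 36
X: 2·4+5·6+6·0+2·2 = 42 | 6·7 = 42
Y: 2·0+5·6+6·0+2·6 = 42 | 6·7 = 42
M: 2·3+5·0+6·0+2·0 = 6 | 6·1 = 6
gcd(2,5,6,2,6) = 1

Coefficients: [2, 5, 6, 2, 6]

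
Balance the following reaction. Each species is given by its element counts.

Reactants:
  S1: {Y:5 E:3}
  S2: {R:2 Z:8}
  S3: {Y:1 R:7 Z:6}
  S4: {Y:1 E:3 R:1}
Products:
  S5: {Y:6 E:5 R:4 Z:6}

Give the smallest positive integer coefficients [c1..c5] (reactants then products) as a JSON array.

Y: 6·5+3·0+2·1+4·1 = 36 | 6·6 = 36
E: 6·3+3·0+2·0+4·3 = 30 | 6·5 = 30
R: 6·0+3·2+2·7+4·1 = 24 | 6·4 = 24
Z: 6·0+3·8+2·6+4·0 = 36 | 6·6 = 36
gcd(6,3,2,4,6) = 1

Coefficients: [6, 3, 2, 4, 6]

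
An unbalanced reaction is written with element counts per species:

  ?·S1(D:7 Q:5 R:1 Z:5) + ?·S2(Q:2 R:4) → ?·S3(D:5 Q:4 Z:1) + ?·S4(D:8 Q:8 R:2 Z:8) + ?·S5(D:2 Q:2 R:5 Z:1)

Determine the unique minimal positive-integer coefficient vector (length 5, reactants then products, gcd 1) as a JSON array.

D: 6·7+5·0 = 42 | 2·5+3·8+4·2 = 42
Q: 6·5+5·2 = 40 | 2·4+3·8+4·2 = 40
R: 6·1+5·4 = 26 | 2·0+3·2+4·5 = 26
Z: 6·5+5·0 = 30 | 2·1+3·8+4·1 = 30
gcd(6,5,2,3,4) = 1

Coefficients: [6, 5, 2, 3, 4]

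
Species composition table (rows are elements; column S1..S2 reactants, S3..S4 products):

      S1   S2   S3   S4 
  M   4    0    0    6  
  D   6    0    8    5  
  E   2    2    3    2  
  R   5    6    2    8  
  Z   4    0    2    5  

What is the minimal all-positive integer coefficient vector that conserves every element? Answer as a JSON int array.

M: 6·4+1·0 = 24 | 2·0+4·6 = 24
D: 6·6+1·0 = 36 | 2·8+4·5 = 36
E: 6·2+1·2 = 14 | 2·3+4·2 = 14
R: 6·5+1·6 = 36 | 2·2+4·8 = 36
Z: 6·4+1·0 = 24 | 2·2+4·5 = 24
gcd(6,1,2,4) = 1

Coefficients: [6, 1, 2, 4]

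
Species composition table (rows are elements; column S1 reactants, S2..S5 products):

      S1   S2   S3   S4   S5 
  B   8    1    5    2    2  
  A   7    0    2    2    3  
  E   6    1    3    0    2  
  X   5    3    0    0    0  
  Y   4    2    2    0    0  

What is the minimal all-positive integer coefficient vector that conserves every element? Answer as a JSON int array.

Coefficients: [3, 5, 1, 2, 5]

B: 3·8 = 24 | 5·1+1·5+2·2+5·2 = 24
A: 3·7 = 21 | 5·0+1·2+2·2+5·3 = 21
E: 3·6 = 18 | 5·1+1·3+2·0+5·2 = 18
X: 3·5 = 15 | 5·3+1·0+2·0+5·0 = 15
Y: 3·4 = 12 | 5·2+1·2+2·0+5·0 = 12
gcd(3,5,1,2,5) = 1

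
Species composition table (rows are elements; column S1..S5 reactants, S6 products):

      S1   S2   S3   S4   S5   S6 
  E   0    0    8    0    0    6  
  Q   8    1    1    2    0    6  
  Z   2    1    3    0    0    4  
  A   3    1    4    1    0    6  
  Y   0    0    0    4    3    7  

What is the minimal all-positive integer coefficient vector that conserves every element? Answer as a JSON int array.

E: 1·0+5·0+3·8+4·0+4·0 = 24 | 4·6 = 24
Q: 1·8+5·1+3·1+4·2+4·0 = 24 | 4·6 = 24
Z: 1·2+5·1+3·3+4·0+4·0 = 16 | 4·4 = 16
A: 1·3+5·1+3·4+4·1+4·0 = 24 | 4·6 = 24
Y: 1·0+5·0+3·0+4·4+4·3 = 28 | 4·7 = 28
gcd(1,5,3,4,4,4) = 1

Coefficients: [1, 5, 3, 4, 4, 4]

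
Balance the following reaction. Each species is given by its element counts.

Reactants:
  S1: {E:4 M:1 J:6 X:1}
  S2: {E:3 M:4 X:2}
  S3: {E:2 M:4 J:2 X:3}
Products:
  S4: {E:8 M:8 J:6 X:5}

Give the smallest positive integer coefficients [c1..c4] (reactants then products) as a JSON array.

E: 4·4+6·3+3·2 = 40 | 5·8 = 40
M: 4·1+6·4+3·4 = 40 | 5·8 = 40
J: 4·6+6·0+3·2 = 30 | 5·6 = 30
X: 4·1+6·2+3·3 = 25 | 5·5 = 25
gcd(4,6,3,5) = 1

Coefficients: [4, 6, 3, 5]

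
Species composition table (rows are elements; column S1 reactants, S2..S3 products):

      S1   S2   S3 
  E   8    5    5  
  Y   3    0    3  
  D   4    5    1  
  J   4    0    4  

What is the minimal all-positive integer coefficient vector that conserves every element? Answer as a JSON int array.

Coefficients: [5, 3, 5]

E: 5·8 = 40 | 3·5+5·5 = 40
Y: 5·3 = 15 | 3·0+5·3 = 15
D: 5·4 = 20 | 3·5+5·1 = 20
J: 5·4 = 20 | 3·0+5·4 = 20
gcd(5,3,5) = 1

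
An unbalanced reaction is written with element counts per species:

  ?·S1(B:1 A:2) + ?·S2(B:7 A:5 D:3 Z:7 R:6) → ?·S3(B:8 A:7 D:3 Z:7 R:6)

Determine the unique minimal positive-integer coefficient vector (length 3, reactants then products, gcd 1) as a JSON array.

Coefficients: [1, 1, 1]

B: 1·1+1·7 = 8 | 1·8 = 8
A: 1·2+1·5 = 7 | 1·7 = 7
D: 1·0+1·3 = 3 | 1·3 = 3
Z: 1·0+1·7 = 7 | 1·7 = 7
R: 1·0+1·6 = 6 | 1·6 = 6
gcd(1,1,1) = 1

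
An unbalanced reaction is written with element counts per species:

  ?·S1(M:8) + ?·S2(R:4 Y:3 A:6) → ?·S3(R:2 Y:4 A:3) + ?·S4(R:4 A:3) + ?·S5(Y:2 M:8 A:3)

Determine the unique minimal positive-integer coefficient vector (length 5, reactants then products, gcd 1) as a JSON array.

Coefficients: [5, 6, 2, 5, 5]

R: 5·0+6·4 = 24 | 2·2+5·4+5·0 = 24
Y: 5·0+6·3 = 18 | 2·4+5·0+5·2 = 18
M: 5·8+6·0 = 40 | 2·0+5·0+5·8 = 40
A: 5·0+6·6 = 36 | 2·3+5·3+5·3 = 36
gcd(5,6,2,5,5) = 1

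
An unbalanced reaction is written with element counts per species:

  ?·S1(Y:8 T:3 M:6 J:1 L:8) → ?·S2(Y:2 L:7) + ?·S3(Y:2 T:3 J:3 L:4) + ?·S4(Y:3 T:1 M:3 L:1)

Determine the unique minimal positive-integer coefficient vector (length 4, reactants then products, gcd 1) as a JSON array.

Y: 3·8 = 24 | 2·2+1·2+6·3 = 24
T: 3·3 = 9 | 2·0+1·3+6·1 = 9
M: 3·6 = 18 | 2·0+1·0+6·3 = 18
J: 3·1 = 3 | 2·0+1·3+6·0 = 3
L: 3·8 = 24 | 2·7+1·4+6·1 = 24
gcd(3,2,1,6) = 1

Coefficients: [3, 2, 1, 6]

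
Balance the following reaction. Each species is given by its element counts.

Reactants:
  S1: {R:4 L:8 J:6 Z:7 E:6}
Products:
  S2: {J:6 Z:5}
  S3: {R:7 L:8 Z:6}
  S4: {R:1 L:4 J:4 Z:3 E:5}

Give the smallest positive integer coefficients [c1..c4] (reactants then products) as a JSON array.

R: 5·4 = 20 | 1·0+2·7+6·1 = 20
L: 5·8 = 40 | 1·0+2·8+6·4 = 40
J: 5·6 = 30 | 1·6+2·0+6·4 = 30
Z: 5·7 = 35 | 1·5+2·6+6·3 = 35
E: 5·6 = 30 | 1·0+2·0+6·5 = 30
gcd(5,1,2,6) = 1

Coefficients: [5, 1, 2, 6]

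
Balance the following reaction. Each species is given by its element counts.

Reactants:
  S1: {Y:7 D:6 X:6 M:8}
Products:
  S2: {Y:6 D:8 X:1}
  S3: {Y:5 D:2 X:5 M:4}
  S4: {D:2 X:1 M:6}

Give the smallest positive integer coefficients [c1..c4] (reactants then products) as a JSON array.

Coefficients: [3, 1, 3, 2]

Y: 3·7 = 21 | 1·6+3·5+2·0 = 21
D: 3·6 = 18 | 1·8+3·2+2·2 = 18
X: 3·6 = 18 | 1·1+3·5+2·1 = 18
M: 3·8 = 24 | 1·0+3·4+2·6 = 24
gcd(3,1,3,2) = 1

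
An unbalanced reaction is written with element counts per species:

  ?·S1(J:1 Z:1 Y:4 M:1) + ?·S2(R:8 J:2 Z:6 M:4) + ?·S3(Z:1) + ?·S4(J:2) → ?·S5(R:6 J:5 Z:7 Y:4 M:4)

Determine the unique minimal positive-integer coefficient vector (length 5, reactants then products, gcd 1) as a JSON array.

R: 4·0+3·8+6·0+5·0 = 24 | 4·6 = 24
J: 4·1+3·2+6·0+5·2 = 20 | 4·5 = 20
Z: 4·1+3·6+6·1+5·0 = 28 | 4·7 = 28
Y: 4·4+3·0+6·0+5·0 = 16 | 4·4 = 16
M: 4·1+3·4+6·0+5·0 = 16 | 4·4 = 16
gcd(4,3,6,5,4) = 1

Coefficients: [4, 3, 6, 5, 4]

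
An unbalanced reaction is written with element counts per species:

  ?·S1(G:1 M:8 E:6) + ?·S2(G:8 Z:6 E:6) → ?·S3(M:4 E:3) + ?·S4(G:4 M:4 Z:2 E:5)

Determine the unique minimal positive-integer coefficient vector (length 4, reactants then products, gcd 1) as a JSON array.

G: 4·1+1·8 = 12 | 5·0+3·4 = 12
M: 4·8+1·0 = 32 | 5·4+3·4 = 32
Z: 4·0+1·6 = 6 | 5·0+3·2 = 6
E: 4·6+1·6 = 30 | 5·3+3·5 = 30
gcd(4,1,5,3) = 1

Coefficients: [4, 1, 5, 3]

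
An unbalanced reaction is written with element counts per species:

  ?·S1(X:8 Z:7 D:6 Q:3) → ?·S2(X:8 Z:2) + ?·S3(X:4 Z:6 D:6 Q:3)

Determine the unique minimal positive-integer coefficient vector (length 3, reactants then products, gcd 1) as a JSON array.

Coefficients: [2, 1, 2]

X: 2·8 = 16 | 1·8+2·4 = 16
Z: 2·7 = 14 | 1·2+2·6 = 14
D: 2·6 = 12 | 1·0+2·6 = 12
Q: 2·3 = 6 | 1·0+2·3 = 6
gcd(2,1,2) = 1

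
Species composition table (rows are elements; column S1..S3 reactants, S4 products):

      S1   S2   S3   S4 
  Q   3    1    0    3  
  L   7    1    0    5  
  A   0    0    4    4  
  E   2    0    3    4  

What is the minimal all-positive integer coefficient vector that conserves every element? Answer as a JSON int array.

Q: 1·3+3·1+2·0 = 6 | 2·3 = 6
L: 1·7+3·1+2·0 = 10 | 2·5 = 10
A: 1·0+3·0+2·4 = 8 | 2·4 = 8
E: 1·2+3·0+2·3 = 8 | 2·4 = 8
gcd(1,3,2,2) = 1

Coefficients: [1, 3, 2, 2]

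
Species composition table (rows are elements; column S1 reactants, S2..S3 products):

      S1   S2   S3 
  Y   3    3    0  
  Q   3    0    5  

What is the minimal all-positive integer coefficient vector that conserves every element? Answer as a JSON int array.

Y: 5·3 = 15 | 5·3+3·0 = 15
Q: 5·3 = 15 | 5·0+3·5 = 15
gcd(5,5,3) = 1

Coefficients: [5, 5, 3]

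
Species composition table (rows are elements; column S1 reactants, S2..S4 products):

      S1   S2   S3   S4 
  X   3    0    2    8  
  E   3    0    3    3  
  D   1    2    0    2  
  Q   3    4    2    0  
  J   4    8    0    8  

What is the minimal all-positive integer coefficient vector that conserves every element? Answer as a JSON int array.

Coefficients: [6, 2, 5, 1]

X: 6·3 = 18 | 2·0+5·2+1·8 = 18
E: 6·3 = 18 | 2·0+5·3+1·3 = 18
D: 6·1 = 6 | 2·2+5·0+1·2 = 6
Q: 6·3 = 18 | 2·4+5·2+1·0 = 18
J: 6·4 = 24 | 2·8+5·0+1·8 = 24
gcd(6,2,5,1) = 1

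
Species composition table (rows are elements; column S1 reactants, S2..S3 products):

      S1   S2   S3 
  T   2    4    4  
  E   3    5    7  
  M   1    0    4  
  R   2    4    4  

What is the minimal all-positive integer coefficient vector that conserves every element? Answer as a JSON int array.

Coefficients: [4, 1, 1]

T: 4·2 = 8 | 1·4+1·4 = 8
E: 4·3 = 12 | 1·5+1·7 = 12
M: 4·1 = 4 | 1·0+1·4 = 4
R: 4·2 = 8 | 1·4+1·4 = 8
gcd(4,1,1) = 1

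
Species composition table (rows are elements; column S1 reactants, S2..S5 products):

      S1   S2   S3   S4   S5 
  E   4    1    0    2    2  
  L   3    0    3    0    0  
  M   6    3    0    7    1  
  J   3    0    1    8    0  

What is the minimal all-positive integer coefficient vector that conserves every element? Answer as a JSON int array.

E: 4·4 = 16 | 4·1+4·0+1·2+5·2 = 16
L: 4·3 = 12 | 4·0+4·3+1·0+5·0 = 12
M: 4·6 = 24 | 4·3+4·0+1·7+5·1 = 24
J: 4·3 = 12 | 4·0+4·1+1·8+5·0 = 12
gcd(4,4,4,1,5) = 1

Coefficients: [4, 4, 4, 1, 5]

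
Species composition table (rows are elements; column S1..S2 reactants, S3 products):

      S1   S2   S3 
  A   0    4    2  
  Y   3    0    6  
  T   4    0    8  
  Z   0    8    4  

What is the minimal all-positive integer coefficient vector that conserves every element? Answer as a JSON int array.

Coefficients: [4, 1, 2]

A: 4·0+1·4 = 4 | 2·2 = 4
Y: 4·3+1·0 = 12 | 2·6 = 12
T: 4·4+1·0 = 16 | 2·8 = 16
Z: 4·0+1·8 = 8 | 2·4 = 8
gcd(4,1,2) = 1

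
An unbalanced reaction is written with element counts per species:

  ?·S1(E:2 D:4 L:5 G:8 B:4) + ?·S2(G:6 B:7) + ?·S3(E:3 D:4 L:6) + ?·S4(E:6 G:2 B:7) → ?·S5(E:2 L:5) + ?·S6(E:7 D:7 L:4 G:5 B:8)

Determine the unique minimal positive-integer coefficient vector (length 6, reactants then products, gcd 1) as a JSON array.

Coefficients: [1, 1, 6, 3, 5, 4]

E: 1·2+1·0+6·3+3·6 = 38 | 5·2+4·7 = 38
D: 1·4+1·0+6·4+3·0 = 28 | 5·0+4·7 = 28
L: 1·5+1·0+6·6+3·0 = 41 | 5·5+4·4 = 41
G: 1·8+1·6+6·0+3·2 = 20 | 5·0+4·5 = 20
B: 1·4+1·7+6·0+3·7 = 32 | 5·0+4·8 = 32
gcd(1,1,6,3,5,4) = 1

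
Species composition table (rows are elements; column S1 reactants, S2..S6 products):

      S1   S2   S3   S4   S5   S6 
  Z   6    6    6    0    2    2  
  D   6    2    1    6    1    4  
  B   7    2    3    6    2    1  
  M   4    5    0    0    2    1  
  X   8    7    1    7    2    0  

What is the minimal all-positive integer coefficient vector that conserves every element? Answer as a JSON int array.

Coefficients: [4, 1, 1, 2, 5, 1]

Z: 4·6 = 24 | 1·6+1·6+2·0+5·2+1·2 = 24
D: 4·6 = 24 | 1·2+1·1+2·6+5·1+1·4 = 24
B: 4·7 = 28 | 1·2+1·3+2·6+5·2+1·1 = 28
M: 4·4 = 16 | 1·5+1·0+2·0+5·2+1·1 = 16
X: 4·8 = 32 | 1·7+1·1+2·7+5·2+1·0 = 32
gcd(4,1,1,2,5,1) = 1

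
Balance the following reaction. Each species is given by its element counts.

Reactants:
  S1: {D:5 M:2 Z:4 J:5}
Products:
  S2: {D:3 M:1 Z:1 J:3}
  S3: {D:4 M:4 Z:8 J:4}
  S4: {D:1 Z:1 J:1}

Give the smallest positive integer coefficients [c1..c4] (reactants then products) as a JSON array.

Coefficients: [4, 4, 1, 4]

D: 4·5 = 20 | 4·3+1·4+4·1 = 20
M: 4·2 = 8 | 4·1+1·4+4·0 = 8
Z: 4·4 = 16 | 4·1+1·8+4·1 = 16
J: 4·5 = 20 | 4·3+1·4+4·1 = 20
gcd(4,4,1,4) = 1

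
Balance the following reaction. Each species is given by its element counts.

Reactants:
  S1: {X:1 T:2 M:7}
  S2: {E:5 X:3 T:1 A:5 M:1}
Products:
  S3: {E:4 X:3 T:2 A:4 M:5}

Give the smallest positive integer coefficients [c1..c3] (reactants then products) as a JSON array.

E: 3·0+4·5 = 20 | 5·4 = 20
X: 3·1+4·3 = 15 | 5·3 = 15
T: 3·2+4·1 = 10 | 5·2 = 10
A: 3·0+4·5 = 20 | 5·4 = 20
M: 3·7+4·1 = 25 | 5·5 = 25
gcd(3,4,5) = 1

Coefficients: [3, 4, 5]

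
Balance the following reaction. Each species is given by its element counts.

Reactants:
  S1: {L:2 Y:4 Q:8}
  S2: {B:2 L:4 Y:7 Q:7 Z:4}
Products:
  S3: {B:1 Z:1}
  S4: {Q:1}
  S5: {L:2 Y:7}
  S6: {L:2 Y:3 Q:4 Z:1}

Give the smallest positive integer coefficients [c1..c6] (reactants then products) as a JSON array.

Coefficients: [1, 3, 6, 5, 1, 6]

B: 1·0+3·2 = 6 | 6·1+5·0+1·0+6·0 = 6
L: 1·2+3·4 = 14 | 6·0+5·0+1·2+6·2 = 14
Y: 1·4+3·7 = 25 | 6·0+5·0+1·7+6·3 = 25
Q: 1·8+3·7 = 29 | 6·0+5·1+1·0+6·4 = 29
Z: 1·0+3·4 = 12 | 6·1+5·0+1·0+6·1 = 12
gcd(1,3,6,5,1,6) = 1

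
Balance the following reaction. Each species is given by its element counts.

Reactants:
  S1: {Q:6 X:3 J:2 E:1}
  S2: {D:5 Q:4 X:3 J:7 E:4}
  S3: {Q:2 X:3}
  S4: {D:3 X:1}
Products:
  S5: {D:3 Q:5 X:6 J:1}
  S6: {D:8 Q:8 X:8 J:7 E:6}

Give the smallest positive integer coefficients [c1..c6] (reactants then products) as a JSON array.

Coefficients: [2, 1, 6, 5, 4, 1]

D: 2·0+1·5+6·0+5·3 = 20 | 4·3+1·8 = 20
Q: 2·6+1·4+6·2+5·0 = 28 | 4·5+1·8 = 28
X: 2·3+1·3+6·3+5·1 = 32 | 4·6+1·8 = 32
J: 2·2+1·7+6·0+5·0 = 11 | 4·1+1·7 = 11
E: 2·1+1·4+6·0+5·0 = 6 | 4·0+1·6 = 6
gcd(2,1,6,5,4,1) = 1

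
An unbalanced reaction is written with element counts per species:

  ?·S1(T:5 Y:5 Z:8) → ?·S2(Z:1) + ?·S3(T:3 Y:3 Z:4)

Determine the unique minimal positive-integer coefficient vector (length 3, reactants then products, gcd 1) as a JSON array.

Coefficients: [3, 4, 5]

T: 3·5 = 15 | 4·0+5·3 = 15
Y: 3·5 = 15 | 4·0+5·3 = 15
Z: 3·8 = 24 | 4·1+5·4 = 24
gcd(3,4,5) = 1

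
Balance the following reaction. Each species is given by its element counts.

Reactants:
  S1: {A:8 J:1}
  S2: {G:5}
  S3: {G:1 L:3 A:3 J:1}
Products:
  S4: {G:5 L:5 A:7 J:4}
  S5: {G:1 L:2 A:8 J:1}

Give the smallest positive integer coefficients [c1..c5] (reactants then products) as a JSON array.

Coefficients: [4, 1, 5, 1, 5]

G: 4·0+1·5+5·1 = 10 | 1·5+5·1 = 10
L: 4·0+1·0+5·3 = 15 | 1·5+5·2 = 15
A: 4·8+1·0+5·3 = 47 | 1·7+5·8 = 47
J: 4·1+1·0+5·1 = 9 | 1·4+5·1 = 9
gcd(4,1,5,1,5) = 1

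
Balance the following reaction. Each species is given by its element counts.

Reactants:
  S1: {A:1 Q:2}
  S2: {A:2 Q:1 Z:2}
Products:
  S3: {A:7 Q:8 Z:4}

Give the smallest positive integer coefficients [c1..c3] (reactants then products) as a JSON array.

Coefficients: [3, 2, 1]

A: 3·1+2·2 = 7 | 1·7 = 7
Q: 3·2+2·1 = 8 | 1·8 = 8
Z: 3·0+2·2 = 4 | 1·4 = 4
gcd(3,2,1) = 1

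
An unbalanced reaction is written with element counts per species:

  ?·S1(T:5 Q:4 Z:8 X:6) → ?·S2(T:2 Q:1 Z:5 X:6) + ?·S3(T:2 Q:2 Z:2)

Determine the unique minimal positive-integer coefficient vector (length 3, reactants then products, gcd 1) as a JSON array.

Coefficients: [2, 2, 3]

T: 2·5 = 10 | 2·2+3·2 = 10
Q: 2·4 = 8 | 2·1+3·2 = 8
Z: 2·8 = 16 | 2·5+3·2 = 16
X: 2·6 = 12 | 2·6+3·0 = 12
gcd(2,2,3) = 1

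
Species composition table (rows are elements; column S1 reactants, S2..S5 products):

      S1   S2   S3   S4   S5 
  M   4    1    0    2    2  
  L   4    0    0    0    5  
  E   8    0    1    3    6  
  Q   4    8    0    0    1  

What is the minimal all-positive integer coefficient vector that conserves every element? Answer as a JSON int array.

Coefficients: [5, 2, 1, 5, 4]

M: 5·4 = 20 | 2·1+1·0+5·2+4·2 = 20
L: 5·4 = 20 | 2·0+1·0+5·0+4·5 = 20
E: 5·8 = 40 | 2·0+1·1+5·3+4·6 = 40
Q: 5·4 = 20 | 2·8+1·0+5·0+4·1 = 20
gcd(5,2,1,5,4) = 1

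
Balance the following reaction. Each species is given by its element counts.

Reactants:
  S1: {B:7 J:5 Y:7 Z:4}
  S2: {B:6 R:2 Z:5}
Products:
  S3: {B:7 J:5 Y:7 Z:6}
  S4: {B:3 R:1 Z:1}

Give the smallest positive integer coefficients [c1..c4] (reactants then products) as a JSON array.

Coefficients: [3, 2, 3, 4]

B: 3·7+2·6 = 33 | 3·7+4·3 = 33
R: 3·0+2·2 = 4 | 3·0+4·1 = 4
J: 3·5+2·0 = 15 | 3·5+4·0 = 15
Y: 3·7+2·0 = 21 | 3·7+4·0 = 21
Z: 3·4+2·5 = 22 | 3·6+4·1 = 22
gcd(3,2,3,4) = 1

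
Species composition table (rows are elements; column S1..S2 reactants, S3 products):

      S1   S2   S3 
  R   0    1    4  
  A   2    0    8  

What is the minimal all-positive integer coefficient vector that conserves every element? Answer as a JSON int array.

Coefficients: [4, 4, 1]

R: 4·0+4·1 = 4 | 1·4 = 4
A: 4·2+4·0 = 8 | 1·8 = 8
gcd(4,4,1) = 1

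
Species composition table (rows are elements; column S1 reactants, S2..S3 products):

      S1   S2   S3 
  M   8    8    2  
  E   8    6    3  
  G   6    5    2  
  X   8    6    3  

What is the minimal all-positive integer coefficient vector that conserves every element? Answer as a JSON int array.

Coefficients: [3, 2, 4]

M: 3·8 = 24 | 2·8+4·2 = 24
E: 3·8 = 24 | 2·6+4·3 = 24
G: 3·6 = 18 | 2·5+4·2 = 18
X: 3·8 = 24 | 2·6+4·3 = 24
gcd(3,2,4) = 1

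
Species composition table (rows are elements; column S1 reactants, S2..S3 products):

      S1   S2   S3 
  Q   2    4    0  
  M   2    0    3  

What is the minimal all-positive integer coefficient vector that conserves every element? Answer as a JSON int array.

Q: 6·2 = 12 | 3·4+4·0 = 12
M: 6·2 = 12 | 3·0+4·3 = 12
gcd(6,3,4) = 1

Coefficients: [6, 3, 4]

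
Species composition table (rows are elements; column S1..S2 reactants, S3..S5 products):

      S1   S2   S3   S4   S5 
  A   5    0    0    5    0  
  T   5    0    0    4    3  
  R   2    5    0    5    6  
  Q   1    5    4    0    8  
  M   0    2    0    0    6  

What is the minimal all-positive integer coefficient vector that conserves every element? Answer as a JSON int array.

Coefficients: [6, 6, 5, 6, 2]

A: 6·5+6·0 = 30 | 5·0+6·5+2·0 = 30
T: 6·5+6·0 = 30 | 5·0+6·4+2·3 = 30
R: 6·2+6·5 = 42 | 5·0+6·5+2·6 = 42
Q: 6·1+6·5 = 36 | 5·4+6·0+2·8 = 36
M: 6·0+6·2 = 12 | 5·0+6·0+2·6 = 12
gcd(6,6,5,6,2) = 1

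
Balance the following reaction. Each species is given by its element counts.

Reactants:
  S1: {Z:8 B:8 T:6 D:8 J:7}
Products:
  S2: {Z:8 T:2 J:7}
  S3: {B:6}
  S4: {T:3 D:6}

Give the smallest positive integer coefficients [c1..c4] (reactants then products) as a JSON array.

Coefficients: [3, 3, 4, 4]

Z: 3·8 = 24 | 3·8+4·0+4·0 = 24
B: 3·8 = 24 | 3·0+4·6+4·0 = 24
T: 3·6 = 18 | 3·2+4·0+4·3 = 18
D: 3·8 = 24 | 3·0+4·0+4·6 = 24
J: 3·7 = 21 | 3·7+4·0+4·0 = 21
gcd(3,3,4,4) = 1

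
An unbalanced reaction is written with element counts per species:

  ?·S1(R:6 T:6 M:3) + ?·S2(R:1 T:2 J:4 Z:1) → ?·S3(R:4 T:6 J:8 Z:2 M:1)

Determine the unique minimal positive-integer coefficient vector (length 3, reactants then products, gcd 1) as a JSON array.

R: 1·6+6·1 = 12 | 3·4 = 12
T: 1·6+6·2 = 18 | 3·6 = 18
J: 1·0+6·4 = 24 | 3·8 = 24
Z: 1·0+6·1 = 6 | 3·2 = 6
M: 1·3+6·0 = 3 | 3·1 = 3
gcd(1,6,3) = 1

Coefficients: [1, 6, 3]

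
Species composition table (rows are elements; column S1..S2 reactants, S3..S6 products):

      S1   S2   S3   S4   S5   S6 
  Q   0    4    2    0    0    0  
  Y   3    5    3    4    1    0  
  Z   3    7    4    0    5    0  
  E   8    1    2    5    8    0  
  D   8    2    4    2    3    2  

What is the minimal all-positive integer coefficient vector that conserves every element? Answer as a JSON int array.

Q: 4·0+2·4 = 8 | 4·2+2·0+2·0+5·0 = 8
Y: 4·3+2·5 = 22 | 4·3+2·4+2·1+5·0 = 22
Z: 4·3+2·7 = 26 | 4·4+2·0+2·5+5·0 = 26
E: 4·8+2·1 = 34 | 4·2+2·5+2·8+5·0 = 34
D: 4·8+2·2 = 36 | 4·4+2·2+2·3+5·2 = 36
gcd(4,2,4,2,2,5) = 1

Coefficients: [4, 2, 4, 2, 2, 5]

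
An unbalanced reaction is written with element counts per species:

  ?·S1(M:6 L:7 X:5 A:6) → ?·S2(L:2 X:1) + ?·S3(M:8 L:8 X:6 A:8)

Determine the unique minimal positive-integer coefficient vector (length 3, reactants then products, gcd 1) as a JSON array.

M: 4·6 = 24 | 2·0+3·8 = 24
L: 4·7 = 28 | 2·2+3·8 = 28
X: 4·5 = 20 | 2·1+3·6 = 20
A: 4·6 = 24 | 2·0+3·8 = 24
gcd(4,2,3) = 1

Coefficients: [4, 2, 3]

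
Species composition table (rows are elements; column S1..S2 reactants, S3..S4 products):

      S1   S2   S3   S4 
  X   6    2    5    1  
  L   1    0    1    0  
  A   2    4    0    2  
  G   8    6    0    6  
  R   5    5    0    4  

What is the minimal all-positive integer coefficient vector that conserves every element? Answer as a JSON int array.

Coefficients: [3, 1, 3, 5]

X: 3·6+1·2 = 20 | 3·5+5·1 = 20
L: 3·1+1·0 = 3 | 3·1+5·0 = 3
A: 3·2+1·4 = 10 | 3·0+5·2 = 10
G: 3·8+1·6 = 30 | 3·0+5·6 = 30
R: 3·5+1·5 = 20 | 3·0+5·4 = 20
gcd(3,1,3,5) = 1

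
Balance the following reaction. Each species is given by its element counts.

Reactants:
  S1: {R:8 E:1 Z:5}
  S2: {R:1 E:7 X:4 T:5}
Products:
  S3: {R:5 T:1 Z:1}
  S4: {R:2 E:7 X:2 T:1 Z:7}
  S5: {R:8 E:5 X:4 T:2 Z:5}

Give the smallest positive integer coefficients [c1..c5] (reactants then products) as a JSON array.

R: 5·8+2·1 = 42 | 6·5+2·2+1·8 = 42
E: 5·1+2·7 = 19 | 6·0+2·7+1·5 = 19
X: 5·0+2·4 = 8 | 6·0+2·2+1·4 = 8
T: 5·0+2·5 = 10 | 6·1+2·1+1·2 = 10
Z: 5·5+2·0 = 25 | 6·1+2·7+1·5 = 25
gcd(5,2,6,2,1) = 1

Coefficients: [5, 2, 6, 2, 1]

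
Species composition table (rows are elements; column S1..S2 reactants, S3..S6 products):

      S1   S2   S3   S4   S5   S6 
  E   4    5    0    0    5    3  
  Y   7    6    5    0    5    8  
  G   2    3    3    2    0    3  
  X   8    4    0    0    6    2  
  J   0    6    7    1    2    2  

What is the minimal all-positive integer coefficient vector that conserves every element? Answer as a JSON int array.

Coefficients: [2, 4, 1, 5, 5, 1]

E: 2·4+4·5 = 28 | 1·0+5·0+5·5+1·3 = 28
Y: 2·7+4·6 = 38 | 1·5+5·0+5·5+1·8 = 38
G: 2·2+4·3 = 16 | 1·3+5·2+5·0+1·3 = 16
X: 2·8+4·4 = 32 | 1·0+5·0+5·6+1·2 = 32
J: 2·0+4·6 = 24 | 1·7+5·1+5·2+1·2 = 24
gcd(2,4,1,5,5,1) = 1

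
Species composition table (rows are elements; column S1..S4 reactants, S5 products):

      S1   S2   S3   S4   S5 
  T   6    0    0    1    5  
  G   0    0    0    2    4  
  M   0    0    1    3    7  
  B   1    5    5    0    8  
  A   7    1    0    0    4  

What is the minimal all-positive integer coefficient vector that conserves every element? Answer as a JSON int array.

T: 1·6+1·0+2·0+4·1 = 10 | 2·5 = 10
G: 1·0+1·0+2·0+4·2 = 8 | 2·4 = 8
M: 1·0+1·0+2·1+4·3 = 14 | 2·7 = 14
B: 1·1+1·5+2·5+4·0 = 16 | 2·8 = 16
A: 1·7+1·1+2·0+4·0 = 8 | 2·4 = 8
gcd(1,1,2,4,2) = 1

Coefficients: [1, 1, 2, 4, 2]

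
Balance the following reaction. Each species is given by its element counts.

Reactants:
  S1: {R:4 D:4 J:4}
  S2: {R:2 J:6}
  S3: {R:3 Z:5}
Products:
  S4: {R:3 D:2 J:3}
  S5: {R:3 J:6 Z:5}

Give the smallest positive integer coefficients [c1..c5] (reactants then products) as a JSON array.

Coefficients: [3, 3, 2, 6, 2]

R: 3·4+3·2+2·3 = 24 | 6·3+2·3 = 24
D: 3·4+3·0+2·0 = 12 | 6·2+2·0 = 12
J: 3·4+3·6+2·0 = 30 | 6·3+2·6 = 30
Z: 3·0+3·0+2·5 = 10 | 6·0+2·5 = 10
gcd(3,3,2,6,2) = 1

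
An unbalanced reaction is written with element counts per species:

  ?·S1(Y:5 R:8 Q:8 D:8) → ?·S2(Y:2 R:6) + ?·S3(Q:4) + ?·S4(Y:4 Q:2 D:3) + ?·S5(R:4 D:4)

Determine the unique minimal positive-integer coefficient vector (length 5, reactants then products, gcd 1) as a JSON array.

Y: 4·5 = 20 | 2·2+6·0+4·4+5·0 = 20
R: 4·8 = 32 | 2·6+6·0+4·0+5·4 = 32
Q: 4·8 = 32 | 2·0+6·4+4·2+5·0 = 32
D: 4·8 = 32 | 2·0+6·0+4·3+5·4 = 32
gcd(4,2,6,4,5) = 1

Coefficients: [4, 2, 6, 4, 5]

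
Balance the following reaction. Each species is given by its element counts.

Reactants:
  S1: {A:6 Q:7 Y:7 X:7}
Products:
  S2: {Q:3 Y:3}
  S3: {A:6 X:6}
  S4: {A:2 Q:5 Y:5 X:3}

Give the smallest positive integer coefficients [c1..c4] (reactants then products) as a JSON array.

A: 3·6 = 18 | 2·0+2·6+3·2 = 18
Q: 3·7 = 21 | 2·3+2·0+3·5 = 21
Y: 3·7 = 21 | 2·3+2·0+3·5 = 21
X: 3·7 = 21 | 2·0+2·6+3·3 = 21
gcd(3,2,2,3) = 1

Coefficients: [3, 2, 2, 3]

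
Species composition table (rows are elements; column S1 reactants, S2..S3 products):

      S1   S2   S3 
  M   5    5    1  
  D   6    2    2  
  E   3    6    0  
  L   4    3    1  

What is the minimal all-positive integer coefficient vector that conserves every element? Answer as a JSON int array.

M: 2·5 = 10 | 1·5+5·1 = 10
D: 2·6 = 12 | 1·2+5·2 = 12
E: 2·3 = 6 | 1·6+5·0 = 6
L: 2·4 = 8 | 1·3+5·1 = 8
gcd(2,1,5) = 1

Coefficients: [2, 1, 5]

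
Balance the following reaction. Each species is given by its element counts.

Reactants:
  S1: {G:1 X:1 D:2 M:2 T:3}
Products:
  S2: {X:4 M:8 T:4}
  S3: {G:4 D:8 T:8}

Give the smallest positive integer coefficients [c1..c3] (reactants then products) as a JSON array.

Coefficients: [4, 1, 1]

G: 4·1 = 4 | 1·0+1·4 = 4
X: 4·1 = 4 | 1·4+1·0 = 4
D: 4·2 = 8 | 1·0+1·8 = 8
M: 4·2 = 8 | 1·8+1·0 = 8
T: 4·3 = 12 | 1·4+1·8 = 12
gcd(4,1,1) = 1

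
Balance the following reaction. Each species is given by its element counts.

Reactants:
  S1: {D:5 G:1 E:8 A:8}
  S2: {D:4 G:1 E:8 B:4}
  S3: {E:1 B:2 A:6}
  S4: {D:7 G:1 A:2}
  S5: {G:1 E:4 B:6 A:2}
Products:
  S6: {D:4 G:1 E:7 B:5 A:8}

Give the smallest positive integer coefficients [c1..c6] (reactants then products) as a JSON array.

D: 1·5+3·4+6·0+1·7+1·0 = 24 | 6·4 = 24
G: 1·1+3·1+6·0+1·1+1·1 = 6 | 6·1 = 6
E: 1·8+3·8+6·1+1·0+1·4 = 42 | 6·7 = 42
B: 1·0+3·4+6·2+1·0+1·6 = 30 | 6·5 = 30
A: 1·8+3·0+6·6+1·2+1·2 = 48 | 6·8 = 48
gcd(1,3,6,1,1,6) = 1

Coefficients: [1, 3, 6, 1, 1, 6]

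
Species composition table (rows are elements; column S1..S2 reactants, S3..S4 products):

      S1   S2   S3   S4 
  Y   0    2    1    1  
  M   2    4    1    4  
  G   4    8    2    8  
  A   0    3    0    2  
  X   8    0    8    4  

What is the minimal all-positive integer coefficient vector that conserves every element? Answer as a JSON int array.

Y: 5·0+4·2 = 8 | 2·1+6·1 = 8
M: 5·2+4·4 = 26 | 2·1+6·4 = 26
G: 5·4+4·8 = 52 | 2·2+6·8 = 52
A: 5·0+4·3 = 12 | 2·0+6·2 = 12
X: 5·8+4·0 = 40 | 2·8+6·4 = 40
gcd(5,4,2,6) = 1

Coefficients: [5, 4, 2, 6]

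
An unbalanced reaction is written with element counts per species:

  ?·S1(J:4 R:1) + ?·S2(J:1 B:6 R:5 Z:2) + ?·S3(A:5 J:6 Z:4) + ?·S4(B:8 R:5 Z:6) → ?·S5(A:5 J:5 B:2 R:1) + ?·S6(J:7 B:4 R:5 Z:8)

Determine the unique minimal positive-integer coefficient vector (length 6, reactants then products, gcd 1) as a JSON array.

Coefficients: [5, 3, 5, 1, 5, 4]

A: 5·0+3·0+5·5+1·0 = 25 | 5·5+4·0 = 25
J: 5·4+3·1+5·6+1·0 = 53 | 5·5+4·7 = 53
B: 5·0+3·6+5·0+1·8 = 26 | 5·2+4·4 = 26
R: 5·1+3·5+5·0+1·5 = 25 | 5·1+4·5 = 25
Z: 5·0+3·2+5·4+1·6 = 32 | 5·0+4·8 = 32
gcd(5,3,5,1,5,4) = 1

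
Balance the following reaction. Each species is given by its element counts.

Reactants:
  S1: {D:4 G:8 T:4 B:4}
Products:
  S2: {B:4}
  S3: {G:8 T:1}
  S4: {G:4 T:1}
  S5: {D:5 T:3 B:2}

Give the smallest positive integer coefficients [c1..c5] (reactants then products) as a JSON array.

D: 5·4 = 20 | 3·0+2·0+6·0+4·5 = 20
G: 5·8 = 40 | 3·0+2·8+6·4+4·0 = 40
T: 5·4 = 20 | 3·0+2·1+6·1+4·3 = 20
B: 5·4 = 20 | 3·4+2·0+6·0+4·2 = 20
gcd(5,3,2,6,4) = 1

Coefficients: [5, 3, 2, 6, 4]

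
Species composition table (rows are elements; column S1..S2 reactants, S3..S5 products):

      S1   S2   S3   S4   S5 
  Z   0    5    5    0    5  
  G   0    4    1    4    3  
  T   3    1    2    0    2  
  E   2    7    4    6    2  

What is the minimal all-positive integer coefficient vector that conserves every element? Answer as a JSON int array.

Z: 2·0+6·5 = 30 | 5·5+4·0+1·5 = 30
G: 2·0+6·4 = 24 | 5·1+4·4+1·3 = 24
T: 2·3+6·1 = 12 | 5·2+4·0+1·2 = 12
E: 2·2+6·7 = 46 | 5·4+4·6+1·2 = 46
gcd(2,6,5,4,1) = 1

Coefficients: [2, 6, 5, 4, 1]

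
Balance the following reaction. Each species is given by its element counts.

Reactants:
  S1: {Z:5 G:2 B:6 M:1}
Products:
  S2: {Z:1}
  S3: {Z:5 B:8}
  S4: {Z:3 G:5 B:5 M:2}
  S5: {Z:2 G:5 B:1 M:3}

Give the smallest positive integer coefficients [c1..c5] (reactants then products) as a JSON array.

Coefficients: [5, 5, 3, 1, 1]

Z: 5·5 = 25 | 5·1+3·5+1·3+1·2 = 25
G: 5·2 = 10 | 5·0+3·0+1·5+1·5 = 10
B: 5·6 = 30 | 5·0+3·8+1·5+1·1 = 30
M: 5·1 = 5 | 5·0+3·0+1·2+1·3 = 5
gcd(5,5,3,1,1) = 1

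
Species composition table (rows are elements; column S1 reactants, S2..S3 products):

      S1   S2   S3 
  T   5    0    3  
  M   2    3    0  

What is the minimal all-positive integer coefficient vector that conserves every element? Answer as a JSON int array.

Coefficients: [3, 2, 5]

T: 3·5 = 15 | 2·0+5·3 = 15
M: 3·2 = 6 | 2·3+5·0 = 6
gcd(3,2,5) = 1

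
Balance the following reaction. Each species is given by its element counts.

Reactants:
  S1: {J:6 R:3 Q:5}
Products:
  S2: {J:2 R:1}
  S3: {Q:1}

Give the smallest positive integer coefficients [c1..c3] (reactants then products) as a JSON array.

J: 1·6 = 6 | 3·2+5·0 = 6
R: 1·3 = 3 | 3·1+5·0 = 3
Q: 1·5 = 5 | 3·0+5·1 = 5
gcd(1,3,5) = 1

Coefficients: [1, 3, 5]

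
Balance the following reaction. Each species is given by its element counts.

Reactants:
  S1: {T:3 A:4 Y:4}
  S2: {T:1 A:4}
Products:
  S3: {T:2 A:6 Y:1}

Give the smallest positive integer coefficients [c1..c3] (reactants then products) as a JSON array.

T: 1·3+5·1 = 8 | 4·2 = 8
A: 1·4+5·4 = 24 | 4·6 = 24
Y: 1·4+5·0 = 4 | 4·1 = 4
gcd(1,5,4) = 1

Coefficients: [1, 5, 4]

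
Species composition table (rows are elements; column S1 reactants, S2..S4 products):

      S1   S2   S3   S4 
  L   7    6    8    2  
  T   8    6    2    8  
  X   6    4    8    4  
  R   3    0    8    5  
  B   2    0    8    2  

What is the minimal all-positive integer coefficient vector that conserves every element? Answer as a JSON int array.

Coefficients: [6, 5, 1, 2]

L: 6·7 = 42 | 5·6+1·8+2·2 = 42
T: 6·8 = 48 | 5·6+1·2+2·8 = 48
X: 6·6 = 36 | 5·4+1·8+2·4 = 36
R: 6·3 = 18 | 5·0+1·8+2·5 = 18
B: 6·2 = 12 | 5·0+1·8+2·2 = 12
gcd(6,5,1,2) = 1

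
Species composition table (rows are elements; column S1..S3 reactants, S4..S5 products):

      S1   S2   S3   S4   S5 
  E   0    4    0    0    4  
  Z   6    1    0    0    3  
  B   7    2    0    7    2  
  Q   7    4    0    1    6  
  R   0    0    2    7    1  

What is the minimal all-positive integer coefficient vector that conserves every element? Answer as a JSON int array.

E: 1·0+3·4+5·0 = 12 | 1·0+3·4 = 12
Z: 1·6+3·1+5·0 = 9 | 1·0+3·3 = 9
B: 1·7+3·2+5·0 = 13 | 1·7+3·2 = 13
Q: 1·7+3·4+5·0 = 19 | 1·1+3·6 = 19
R: 1·0+3·0+5·2 = 10 | 1·7+3·1 = 10
gcd(1,3,5,1,3) = 1

Coefficients: [1, 3, 5, 1, 3]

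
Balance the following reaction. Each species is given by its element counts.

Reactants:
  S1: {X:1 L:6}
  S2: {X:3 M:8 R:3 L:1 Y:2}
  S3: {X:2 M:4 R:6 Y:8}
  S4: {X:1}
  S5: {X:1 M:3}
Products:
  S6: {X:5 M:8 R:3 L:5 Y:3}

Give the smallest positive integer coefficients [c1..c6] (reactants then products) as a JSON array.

X: 3·1+2·3+1·2+5·1+4·1 = 20 | 4·5 = 20
M: 3·0+2·8+1·4+5·0+4·3 = 32 | 4·8 = 32
R: 3·0+2·3+1·6+5·0+4·0 = 12 | 4·3 = 12
L: 3·6+2·1+1·0+5·0+4·0 = 20 | 4·5 = 20
Y: 3·0+2·2+1·8+5·0+4·0 = 12 | 4·3 = 12
gcd(3,2,1,5,4,4) = 1

Coefficients: [3, 2, 1, 5, 4, 4]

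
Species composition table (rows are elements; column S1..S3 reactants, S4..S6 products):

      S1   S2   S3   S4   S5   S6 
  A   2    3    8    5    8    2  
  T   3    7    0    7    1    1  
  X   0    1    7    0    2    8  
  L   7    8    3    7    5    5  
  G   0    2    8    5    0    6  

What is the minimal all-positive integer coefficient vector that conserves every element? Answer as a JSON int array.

A: 3·2+6·3+6·8 = 72 | 6·5+4·8+5·2 = 72
T: 3·3+6·7+6·0 = 51 | 6·7+4·1+5·1 = 51
X: 3·0+6·1+6·7 = 48 | 6·0+4·2+5·8 = 48
L: 3·7+6·8+6·3 = 87 | 6·7+4·5+5·5 = 87
G: 3·0+6·2+6·8 = 60 | 6·5+4·0+5·6 = 60
gcd(3,6,6,6,4,5) = 1

Coefficients: [3, 6, 6, 6, 4, 5]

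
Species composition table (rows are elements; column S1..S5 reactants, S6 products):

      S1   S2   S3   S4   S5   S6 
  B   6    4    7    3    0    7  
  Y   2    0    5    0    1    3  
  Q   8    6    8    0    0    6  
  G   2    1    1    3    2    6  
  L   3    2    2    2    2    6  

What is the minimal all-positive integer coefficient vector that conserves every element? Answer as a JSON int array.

B: 2·6+1·4+1·7+4·3+6·0 = 35 | 5·7 = 35
Y: 2·2+1·0+1·5+4·0+6·1 = 15 | 5·3 = 15
Q: 2·8+1·6+1·8+4·0+6·0 = 30 | 5·6 = 30
G: 2·2+1·1+1·1+4·3+6·2 = 30 | 5·6 = 30
L: 2·3+1·2+1·2+4·2+6·2 = 30 | 5·6 = 30
gcd(2,1,1,4,6,5) = 1

Coefficients: [2, 1, 1, 4, 6, 5]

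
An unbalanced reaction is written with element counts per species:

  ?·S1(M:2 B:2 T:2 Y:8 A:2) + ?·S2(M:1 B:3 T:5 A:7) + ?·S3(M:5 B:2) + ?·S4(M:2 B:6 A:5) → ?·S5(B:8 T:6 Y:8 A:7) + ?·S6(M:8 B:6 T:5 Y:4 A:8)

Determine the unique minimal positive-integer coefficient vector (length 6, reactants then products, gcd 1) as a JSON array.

M: 3·2+4·1+4·5+1·2 = 32 | 1·0+4·8 = 32
B: 3·2+4·3+4·2+1·6 = 32 | 1·8+4·6 = 32
T: 3·2+4·5+4·0+1·0 = 26 | 1·6+4·5 = 26
Y: 3·8+4·0+4·0+1·0 = 24 | 1·8+4·4 = 24
A: 3·2+4·7+4·0+1·5 = 39 | 1·7+4·8 = 39
gcd(3,4,4,1,1,4) = 1

Coefficients: [3, 4, 4, 1, 1, 4]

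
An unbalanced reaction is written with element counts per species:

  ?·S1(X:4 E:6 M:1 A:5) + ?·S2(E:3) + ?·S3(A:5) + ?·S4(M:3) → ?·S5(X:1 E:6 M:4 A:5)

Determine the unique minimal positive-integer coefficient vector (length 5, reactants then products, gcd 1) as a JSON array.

Coefficients: [1, 6, 3, 5, 4]

X: 1·4+6·0+3·0+5·0 = 4 | 4·1 = 4
E: 1·6+6·3+3·0+5·0 = 24 | 4·6 = 24
M: 1·1+6·0+3·0+5·3 = 16 | 4·4 = 16
A: 1·5+6·0+3·5+5·0 = 20 | 4·5 = 20
gcd(1,6,3,5,4) = 1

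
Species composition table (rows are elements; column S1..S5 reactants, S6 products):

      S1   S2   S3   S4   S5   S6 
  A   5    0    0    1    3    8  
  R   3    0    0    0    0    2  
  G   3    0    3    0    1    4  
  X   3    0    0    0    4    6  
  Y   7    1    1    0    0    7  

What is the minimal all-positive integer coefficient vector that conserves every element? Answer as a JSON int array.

A: 2·5+6·0+1·0+5·1+3·3 = 24 | 3·8 = 24
R: 2·3+6·0+1·0+5·0+3·0 = 6 | 3·2 = 6
G: 2·3+6·0+1·3+5·0+3·1 = 12 | 3·4 = 12
X: 2·3+6·0+1·0+5·0+3·4 = 18 | 3·6 = 18
Y: 2·7+6·1+1·1+5·0+3·0 = 21 | 3·7 = 21
gcd(2,6,1,5,3,3) = 1

Coefficients: [2, 6, 1, 5, 3, 3]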